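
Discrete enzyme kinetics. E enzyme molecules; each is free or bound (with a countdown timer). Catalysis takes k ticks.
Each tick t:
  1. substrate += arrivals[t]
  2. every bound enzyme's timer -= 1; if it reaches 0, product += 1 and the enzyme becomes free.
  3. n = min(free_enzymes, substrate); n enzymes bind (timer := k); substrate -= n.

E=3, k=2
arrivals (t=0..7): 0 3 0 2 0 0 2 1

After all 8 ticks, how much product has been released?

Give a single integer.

t=0: arr=0 -> substrate=0 bound=0 product=0
t=1: arr=3 -> substrate=0 bound=3 product=0
t=2: arr=0 -> substrate=0 bound=3 product=0
t=3: arr=2 -> substrate=0 bound=2 product=3
t=4: arr=0 -> substrate=0 bound=2 product=3
t=5: arr=0 -> substrate=0 bound=0 product=5
t=6: arr=2 -> substrate=0 bound=2 product=5
t=7: arr=1 -> substrate=0 bound=3 product=5

Answer: 5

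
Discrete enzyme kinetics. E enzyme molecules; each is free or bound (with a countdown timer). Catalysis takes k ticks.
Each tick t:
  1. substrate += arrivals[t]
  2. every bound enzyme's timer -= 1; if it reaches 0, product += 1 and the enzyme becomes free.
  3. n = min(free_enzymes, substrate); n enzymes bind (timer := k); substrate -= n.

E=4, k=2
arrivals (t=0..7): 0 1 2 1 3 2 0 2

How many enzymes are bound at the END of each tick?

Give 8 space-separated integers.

t=0: arr=0 -> substrate=0 bound=0 product=0
t=1: arr=1 -> substrate=0 bound=1 product=0
t=2: arr=2 -> substrate=0 bound=3 product=0
t=3: arr=1 -> substrate=0 bound=3 product=1
t=4: arr=3 -> substrate=0 bound=4 product=3
t=5: arr=2 -> substrate=1 bound=4 product=4
t=6: arr=0 -> substrate=0 bound=2 product=7
t=7: arr=2 -> substrate=0 bound=3 product=8

Answer: 0 1 3 3 4 4 2 3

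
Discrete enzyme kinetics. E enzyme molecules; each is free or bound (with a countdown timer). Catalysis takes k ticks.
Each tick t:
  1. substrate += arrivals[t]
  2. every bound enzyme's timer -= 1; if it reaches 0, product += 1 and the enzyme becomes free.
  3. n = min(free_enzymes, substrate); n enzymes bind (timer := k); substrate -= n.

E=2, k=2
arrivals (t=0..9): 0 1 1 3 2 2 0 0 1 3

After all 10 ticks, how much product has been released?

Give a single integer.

t=0: arr=0 -> substrate=0 bound=0 product=0
t=1: arr=1 -> substrate=0 bound=1 product=0
t=2: arr=1 -> substrate=0 bound=2 product=0
t=3: arr=3 -> substrate=2 bound=2 product=1
t=4: arr=2 -> substrate=3 bound=2 product=2
t=5: arr=2 -> substrate=4 bound=2 product=3
t=6: arr=0 -> substrate=3 bound=2 product=4
t=7: arr=0 -> substrate=2 bound=2 product=5
t=8: arr=1 -> substrate=2 bound=2 product=6
t=9: arr=3 -> substrate=4 bound=2 product=7

Answer: 7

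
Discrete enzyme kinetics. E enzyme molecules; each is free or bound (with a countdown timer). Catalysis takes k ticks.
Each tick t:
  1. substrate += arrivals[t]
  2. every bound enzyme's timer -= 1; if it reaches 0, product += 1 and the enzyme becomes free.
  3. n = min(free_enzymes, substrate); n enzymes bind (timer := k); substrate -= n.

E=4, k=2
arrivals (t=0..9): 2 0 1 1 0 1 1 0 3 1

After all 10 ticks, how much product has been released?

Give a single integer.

Answer: 6

Derivation:
t=0: arr=2 -> substrate=0 bound=2 product=0
t=1: arr=0 -> substrate=0 bound=2 product=0
t=2: arr=1 -> substrate=0 bound=1 product=2
t=3: arr=1 -> substrate=0 bound=2 product=2
t=4: arr=0 -> substrate=0 bound=1 product=3
t=5: arr=1 -> substrate=0 bound=1 product=4
t=6: arr=1 -> substrate=0 bound=2 product=4
t=7: arr=0 -> substrate=0 bound=1 product=5
t=8: arr=3 -> substrate=0 bound=3 product=6
t=9: arr=1 -> substrate=0 bound=4 product=6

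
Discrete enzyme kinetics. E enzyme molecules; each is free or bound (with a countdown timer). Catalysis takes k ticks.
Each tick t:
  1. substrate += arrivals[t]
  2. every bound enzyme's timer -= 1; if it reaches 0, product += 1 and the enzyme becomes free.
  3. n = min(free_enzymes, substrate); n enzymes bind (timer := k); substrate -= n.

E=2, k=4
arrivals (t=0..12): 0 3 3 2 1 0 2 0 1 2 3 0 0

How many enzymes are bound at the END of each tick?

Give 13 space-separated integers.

t=0: arr=0 -> substrate=0 bound=0 product=0
t=1: arr=3 -> substrate=1 bound=2 product=0
t=2: arr=3 -> substrate=4 bound=2 product=0
t=3: arr=2 -> substrate=6 bound=2 product=0
t=4: arr=1 -> substrate=7 bound=2 product=0
t=5: arr=0 -> substrate=5 bound=2 product=2
t=6: arr=2 -> substrate=7 bound=2 product=2
t=7: arr=0 -> substrate=7 bound=2 product=2
t=8: arr=1 -> substrate=8 bound=2 product=2
t=9: arr=2 -> substrate=8 bound=2 product=4
t=10: arr=3 -> substrate=11 bound=2 product=4
t=11: arr=0 -> substrate=11 bound=2 product=4
t=12: arr=0 -> substrate=11 bound=2 product=4

Answer: 0 2 2 2 2 2 2 2 2 2 2 2 2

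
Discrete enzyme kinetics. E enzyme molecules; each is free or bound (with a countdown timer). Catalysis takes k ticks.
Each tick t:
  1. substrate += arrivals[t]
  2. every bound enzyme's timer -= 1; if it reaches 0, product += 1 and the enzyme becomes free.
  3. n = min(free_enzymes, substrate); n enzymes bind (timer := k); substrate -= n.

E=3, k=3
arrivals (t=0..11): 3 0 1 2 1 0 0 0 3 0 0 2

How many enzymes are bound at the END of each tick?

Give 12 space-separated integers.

t=0: arr=3 -> substrate=0 bound=3 product=0
t=1: arr=0 -> substrate=0 bound=3 product=0
t=2: arr=1 -> substrate=1 bound=3 product=0
t=3: arr=2 -> substrate=0 bound=3 product=3
t=4: arr=1 -> substrate=1 bound=3 product=3
t=5: arr=0 -> substrate=1 bound=3 product=3
t=6: arr=0 -> substrate=0 bound=1 product=6
t=7: arr=0 -> substrate=0 bound=1 product=6
t=8: arr=3 -> substrate=1 bound=3 product=6
t=9: arr=0 -> substrate=0 bound=3 product=7
t=10: arr=0 -> substrate=0 bound=3 product=7
t=11: arr=2 -> substrate=0 bound=3 product=9

Answer: 3 3 3 3 3 3 1 1 3 3 3 3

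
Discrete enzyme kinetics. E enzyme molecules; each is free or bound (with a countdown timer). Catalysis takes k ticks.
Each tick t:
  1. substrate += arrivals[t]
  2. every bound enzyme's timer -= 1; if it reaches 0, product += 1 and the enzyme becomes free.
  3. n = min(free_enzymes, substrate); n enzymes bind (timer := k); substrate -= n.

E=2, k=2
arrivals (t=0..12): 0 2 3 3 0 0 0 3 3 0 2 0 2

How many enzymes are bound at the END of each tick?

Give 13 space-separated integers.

Answer: 0 2 2 2 2 2 2 2 2 2 2 2 2

Derivation:
t=0: arr=0 -> substrate=0 bound=0 product=0
t=1: arr=2 -> substrate=0 bound=2 product=0
t=2: arr=3 -> substrate=3 bound=2 product=0
t=3: arr=3 -> substrate=4 bound=2 product=2
t=4: arr=0 -> substrate=4 bound=2 product=2
t=5: arr=0 -> substrate=2 bound=2 product=4
t=6: arr=0 -> substrate=2 bound=2 product=4
t=7: arr=3 -> substrate=3 bound=2 product=6
t=8: arr=3 -> substrate=6 bound=2 product=6
t=9: arr=0 -> substrate=4 bound=2 product=8
t=10: arr=2 -> substrate=6 bound=2 product=8
t=11: arr=0 -> substrate=4 bound=2 product=10
t=12: arr=2 -> substrate=6 bound=2 product=10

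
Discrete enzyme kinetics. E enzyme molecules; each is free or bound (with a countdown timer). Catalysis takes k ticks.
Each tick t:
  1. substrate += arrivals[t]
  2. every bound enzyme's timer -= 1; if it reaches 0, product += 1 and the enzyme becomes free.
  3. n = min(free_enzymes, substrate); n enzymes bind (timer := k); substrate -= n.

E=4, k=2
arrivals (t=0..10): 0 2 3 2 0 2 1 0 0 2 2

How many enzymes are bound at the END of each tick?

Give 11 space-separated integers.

Answer: 0 2 4 4 3 3 3 1 0 2 4

Derivation:
t=0: arr=0 -> substrate=0 bound=0 product=0
t=1: arr=2 -> substrate=0 bound=2 product=0
t=2: arr=3 -> substrate=1 bound=4 product=0
t=3: arr=2 -> substrate=1 bound=4 product=2
t=4: arr=0 -> substrate=0 bound=3 product=4
t=5: arr=2 -> substrate=0 bound=3 product=6
t=6: arr=1 -> substrate=0 bound=3 product=7
t=7: arr=0 -> substrate=0 bound=1 product=9
t=8: arr=0 -> substrate=0 bound=0 product=10
t=9: arr=2 -> substrate=0 bound=2 product=10
t=10: arr=2 -> substrate=0 bound=4 product=10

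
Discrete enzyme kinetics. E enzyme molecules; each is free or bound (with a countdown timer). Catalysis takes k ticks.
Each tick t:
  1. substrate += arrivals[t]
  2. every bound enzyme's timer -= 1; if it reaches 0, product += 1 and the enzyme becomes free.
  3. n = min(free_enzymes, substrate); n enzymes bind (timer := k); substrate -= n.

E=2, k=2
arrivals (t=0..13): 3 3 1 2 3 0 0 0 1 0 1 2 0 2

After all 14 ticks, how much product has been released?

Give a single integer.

Answer: 12

Derivation:
t=0: arr=3 -> substrate=1 bound=2 product=0
t=1: arr=3 -> substrate=4 bound=2 product=0
t=2: arr=1 -> substrate=3 bound=2 product=2
t=3: arr=2 -> substrate=5 bound=2 product=2
t=4: arr=3 -> substrate=6 bound=2 product=4
t=5: arr=0 -> substrate=6 bound=2 product=4
t=6: arr=0 -> substrate=4 bound=2 product=6
t=7: arr=0 -> substrate=4 bound=2 product=6
t=8: arr=1 -> substrate=3 bound=2 product=8
t=9: arr=0 -> substrate=3 bound=2 product=8
t=10: arr=1 -> substrate=2 bound=2 product=10
t=11: arr=2 -> substrate=4 bound=2 product=10
t=12: arr=0 -> substrate=2 bound=2 product=12
t=13: arr=2 -> substrate=4 bound=2 product=12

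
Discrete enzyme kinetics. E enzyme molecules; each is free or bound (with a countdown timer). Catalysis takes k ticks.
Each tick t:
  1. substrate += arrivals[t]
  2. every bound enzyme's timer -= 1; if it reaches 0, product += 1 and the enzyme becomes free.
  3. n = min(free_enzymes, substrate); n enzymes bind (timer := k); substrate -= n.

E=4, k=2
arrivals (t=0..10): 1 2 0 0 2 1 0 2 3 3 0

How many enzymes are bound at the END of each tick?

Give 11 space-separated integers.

Answer: 1 3 2 0 2 3 1 2 4 4 4

Derivation:
t=0: arr=1 -> substrate=0 bound=1 product=0
t=1: arr=2 -> substrate=0 bound=3 product=0
t=2: arr=0 -> substrate=0 bound=2 product=1
t=3: arr=0 -> substrate=0 bound=0 product=3
t=4: arr=2 -> substrate=0 bound=2 product=3
t=5: arr=1 -> substrate=0 bound=3 product=3
t=6: arr=0 -> substrate=0 bound=1 product=5
t=7: arr=2 -> substrate=0 bound=2 product=6
t=8: arr=3 -> substrate=1 bound=4 product=6
t=9: arr=3 -> substrate=2 bound=4 product=8
t=10: arr=0 -> substrate=0 bound=4 product=10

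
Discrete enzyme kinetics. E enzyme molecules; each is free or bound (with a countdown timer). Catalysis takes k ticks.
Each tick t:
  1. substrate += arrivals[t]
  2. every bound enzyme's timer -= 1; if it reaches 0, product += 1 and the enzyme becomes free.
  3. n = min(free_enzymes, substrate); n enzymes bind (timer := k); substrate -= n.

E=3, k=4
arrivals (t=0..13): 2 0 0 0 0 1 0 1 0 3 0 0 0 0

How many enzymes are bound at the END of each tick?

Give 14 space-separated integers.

t=0: arr=2 -> substrate=0 bound=2 product=0
t=1: arr=0 -> substrate=0 bound=2 product=0
t=2: arr=0 -> substrate=0 bound=2 product=0
t=3: arr=0 -> substrate=0 bound=2 product=0
t=4: arr=0 -> substrate=0 bound=0 product=2
t=5: arr=1 -> substrate=0 bound=1 product=2
t=6: arr=0 -> substrate=0 bound=1 product=2
t=7: arr=1 -> substrate=0 bound=2 product=2
t=8: arr=0 -> substrate=0 bound=2 product=2
t=9: arr=3 -> substrate=1 bound=3 product=3
t=10: arr=0 -> substrate=1 bound=3 product=3
t=11: arr=0 -> substrate=0 bound=3 product=4
t=12: arr=0 -> substrate=0 bound=3 product=4
t=13: arr=0 -> substrate=0 bound=1 product=6

Answer: 2 2 2 2 0 1 1 2 2 3 3 3 3 1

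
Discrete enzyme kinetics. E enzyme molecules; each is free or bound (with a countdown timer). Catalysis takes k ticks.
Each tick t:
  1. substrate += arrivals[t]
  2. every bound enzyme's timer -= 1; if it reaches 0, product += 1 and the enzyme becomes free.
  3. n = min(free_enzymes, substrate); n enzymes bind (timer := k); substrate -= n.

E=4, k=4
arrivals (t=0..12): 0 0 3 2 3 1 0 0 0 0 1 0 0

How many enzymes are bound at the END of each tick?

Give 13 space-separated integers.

t=0: arr=0 -> substrate=0 bound=0 product=0
t=1: arr=0 -> substrate=0 bound=0 product=0
t=2: arr=3 -> substrate=0 bound=3 product=0
t=3: arr=2 -> substrate=1 bound=4 product=0
t=4: arr=3 -> substrate=4 bound=4 product=0
t=5: arr=1 -> substrate=5 bound=4 product=0
t=6: arr=0 -> substrate=2 bound=4 product=3
t=7: arr=0 -> substrate=1 bound=4 product=4
t=8: arr=0 -> substrate=1 bound=4 product=4
t=9: arr=0 -> substrate=1 bound=4 product=4
t=10: arr=1 -> substrate=0 bound=3 product=7
t=11: arr=0 -> substrate=0 bound=2 product=8
t=12: arr=0 -> substrate=0 bound=2 product=8

Answer: 0 0 3 4 4 4 4 4 4 4 3 2 2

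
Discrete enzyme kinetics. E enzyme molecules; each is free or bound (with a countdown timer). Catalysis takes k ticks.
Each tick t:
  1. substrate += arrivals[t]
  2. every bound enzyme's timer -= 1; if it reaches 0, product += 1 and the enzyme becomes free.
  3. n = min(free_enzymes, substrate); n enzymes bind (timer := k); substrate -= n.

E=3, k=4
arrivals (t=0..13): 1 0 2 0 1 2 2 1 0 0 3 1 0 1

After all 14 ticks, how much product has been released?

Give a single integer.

t=0: arr=1 -> substrate=0 bound=1 product=0
t=1: arr=0 -> substrate=0 bound=1 product=0
t=2: arr=2 -> substrate=0 bound=3 product=0
t=3: arr=0 -> substrate=0 bound=3 product=0
t=4: arr=1 -> substrate=0 bound=3 product=1
t=5: arr=2 -> substrate=2 bound=3 product=1
t=6: arr=2 -> substrate=2 bound=3 product=3
t=7: arr=1 -> substrate=3 bound=3 product=3
t=8: arr=0 -> substrate=2 bound=3 product=4
t=9: arr=0 -> substrate=2 bound=3 product=4
t=10: arr=3 -> substrate=3 bound=3 product=6
t=11: arr=1 -> substrate=4 bound=3 product=6
t=12: arr=0 -> substrate=3 bound=3 product=7
t=13: arr=1 -> substrate=4 bound=3 product=7

Answer: 7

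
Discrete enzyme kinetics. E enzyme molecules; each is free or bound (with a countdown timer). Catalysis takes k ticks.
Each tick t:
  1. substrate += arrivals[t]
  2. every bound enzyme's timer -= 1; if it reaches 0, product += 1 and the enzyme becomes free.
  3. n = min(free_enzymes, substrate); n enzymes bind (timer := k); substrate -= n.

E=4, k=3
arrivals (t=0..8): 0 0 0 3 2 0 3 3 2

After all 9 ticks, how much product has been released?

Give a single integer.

t=0: arr=0 -> substrate=0 bound=0 product=0
t=1: arr=0 -> substrate=0 bound=0 product=0
t=2: arr=0 -> substrate=0 bound=0 product=0
t=3: arr=3 -> substrate=0 bound=3 product=0
t=4: arr=2 -> substrate=1 bound=4 product=0
t=5: arr=0 -> substrate=1 bound=4 product=0
t=6: arr=3 -> substrate=1 bound=4 product=3
t=7: arr=3 -> substrate=3 bound=4 product=4
t=8: arr=2 -> substrate=5 bound=4 product=4

Answer: 4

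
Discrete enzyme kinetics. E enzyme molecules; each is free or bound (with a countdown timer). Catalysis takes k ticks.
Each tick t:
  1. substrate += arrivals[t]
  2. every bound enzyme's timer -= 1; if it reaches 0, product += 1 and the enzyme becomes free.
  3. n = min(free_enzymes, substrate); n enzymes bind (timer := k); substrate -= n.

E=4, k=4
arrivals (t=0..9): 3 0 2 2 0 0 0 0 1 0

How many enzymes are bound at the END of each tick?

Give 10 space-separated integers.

Answer: 3 3 4 4 4 4 3 3 1 1

Derivation:
t=0: arr=3 -> substrate=0 bound=3 product=0
t=1: arr=0 -> substrate=0 bound=3 product=0
t=2: arr=2 -> substrate=1 bound=4 product=0
t=3: arr=2 -> substrate=3 bound=4 product=0
t=4: arr=0 -> substrate=0 bound=4 product=3
t=5: arr=0 -> substrate=0 bound=4 product=3
t=6: arr=0 -> substrate=0 bound=3 product=4
t=7: arr=0 -> substrate=0 bound=3 product=4
t=8: arr=1 -> substrate=0 bound=1 product=7
t=9: arr=0 -> substrate=0 bound=1 product=7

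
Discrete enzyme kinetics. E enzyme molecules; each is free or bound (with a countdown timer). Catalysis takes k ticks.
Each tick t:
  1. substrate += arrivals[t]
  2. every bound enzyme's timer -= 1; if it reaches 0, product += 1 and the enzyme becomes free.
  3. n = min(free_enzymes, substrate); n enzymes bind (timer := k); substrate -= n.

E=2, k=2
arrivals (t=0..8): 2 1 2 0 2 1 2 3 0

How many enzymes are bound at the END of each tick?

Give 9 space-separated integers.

t=0: arr=2 -> substrate=0 bound=2 product=0
t=1: arr=1 -> substrate=1 bound=2 product=0
t=2: arr=2 -> substrate=1 bound=2 product=2
t=3: arr=0 -> substrate=1 bound=2 product=2
t=4: arr=2 -> substrate=1 bound=2 product=4
t=5: arr=1 -> substrate=2 bound=2 product=4
t=6: arr=2 -> substrate=2 bound=2 product=6
t=7: arr=3 -> substrate=5 bound=2 product=6
t=8: arr=0 -> substrate=3 bound=2 product=8

Answer: 2 2 2 2 2 2 2 2 2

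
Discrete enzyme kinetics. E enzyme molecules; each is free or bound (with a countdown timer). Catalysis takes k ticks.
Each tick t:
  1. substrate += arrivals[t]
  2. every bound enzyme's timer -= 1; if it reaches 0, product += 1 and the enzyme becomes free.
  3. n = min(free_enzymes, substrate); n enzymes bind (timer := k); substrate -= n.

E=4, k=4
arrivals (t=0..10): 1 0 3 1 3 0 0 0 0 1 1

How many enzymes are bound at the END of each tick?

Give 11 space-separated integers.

t=0: arr=1 -> substrate=0 bound=1 product=0
t=1: arr=0 -> substrate=0 bound=1 product=0
t=2: arr=3 -> substrate=0 bound=4 product=0
t=3: arr=1 -> substrate=1 bound=4 product=0
t=4: arr=3 -> substrate=3 bound=4 product=1
t=5: arr=0 -> substrate=3 bound=4 product=1
t=6: arr=0 -> substrate=0 bound=4 product=4
t=7: arr=0 -> substrate=0 bound=4 product=4
t=8: arr=0 -> substrate=0 bound=3 product=5
t=9: arr=1 -> substrate=0 bound=4 product=5
t=10: arr=1 -> substrate=0 bound=2 product=8

Answer: 1 1 4 4 4 4 4 4 3 4 2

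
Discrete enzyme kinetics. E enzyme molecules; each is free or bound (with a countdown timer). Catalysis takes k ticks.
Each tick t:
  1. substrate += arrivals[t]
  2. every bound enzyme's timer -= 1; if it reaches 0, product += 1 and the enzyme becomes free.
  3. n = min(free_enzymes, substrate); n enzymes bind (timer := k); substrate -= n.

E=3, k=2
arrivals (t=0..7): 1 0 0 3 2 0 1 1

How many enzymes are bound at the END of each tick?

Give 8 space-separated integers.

t=0: arr=1 -> substrate=0 bound=1 product=0
t=1: arr=0 -> substrate=0 bound=1 product=0
t=2: arr=0 -> substrate=0 bound=0 product=1
t=3: arr=3 -> substrate=0 bound=3 product=1
t=4: arr=2 -> substrate=2 bound=3 product=1
t=5: arr=0 -> substrate=0 bound=2 product=4
t=6: arr=1 -> substrate=0 bound=3 product=4
t=7: arr=1 -> substrate=0 bound=2 product=6

Answer: 1 1 0 3 3 2 3 2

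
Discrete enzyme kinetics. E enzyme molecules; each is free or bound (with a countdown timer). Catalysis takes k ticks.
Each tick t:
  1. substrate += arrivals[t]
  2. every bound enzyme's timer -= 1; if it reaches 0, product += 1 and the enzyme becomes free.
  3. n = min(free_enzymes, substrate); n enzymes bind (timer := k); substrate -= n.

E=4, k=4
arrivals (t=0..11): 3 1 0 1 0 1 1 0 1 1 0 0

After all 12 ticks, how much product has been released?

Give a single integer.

Answer: 7

Derivation:
t=0: arr=3 -> substrate=0 bound=3 product=0
t=1: arr=1 -> substrate=0 bound=4 product=0
t=2: arr=0 -> substrate=0 bound=4 product=0
t=3: arr=1 -> substrate=1 bound=4 product=0
t=4: arr=0 -> substrate=0 bound=2 product=3
t=5: arr=1 -> substrate=0 bound=2 product=4
t=6: arr=1 -> substrate=0 bound=3 product=4
t=7: arr=0 -> substrate=0 bound=3 product=4
t=8: arr=1 -> substrate=0 bound=3 product=5
t=9: arr=1 -> substrate=0 bound=3 product=6
t=10: arr=0 -> substrate=0 bound=2 product=7
t=11: arr=0 -> substrate=0 bound=2 product=7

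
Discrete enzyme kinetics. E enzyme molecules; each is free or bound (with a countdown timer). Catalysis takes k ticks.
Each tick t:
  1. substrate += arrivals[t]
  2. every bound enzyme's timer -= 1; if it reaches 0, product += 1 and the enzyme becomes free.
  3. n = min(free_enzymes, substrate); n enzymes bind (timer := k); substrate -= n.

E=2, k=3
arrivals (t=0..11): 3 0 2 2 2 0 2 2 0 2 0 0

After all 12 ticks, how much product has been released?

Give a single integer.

Answer: 6

Derivation:
t=0: arr=3 -> substrate=1 bound=2 product=0
t=1: arr=0 -> substrate=1 bound=2 product=0
t=2: arr=2 -> substrate=3 bound=2 product=0
t=3: arr=2 -> substrate=3 bound=2 product=2
t=4: arr=2 -> substrate=5 bound=2 product=2
t=5: arr=0 -> substrate=5 bound=2 product=2
t=6: arr=2 -> substrate=5 bound=2 product=4
t=7: arr=2 -> substrate=7 bound=2 product=4
t=8: arr=0 -> substrate=7 bound=2 product=4
t=9: arr=2 -> substrate=7 bound=2 product=6
t=10: arr=0 -> substrate=7 bound=2 product=6
t=11: arr=0 -> substrate=7 bound=2 product=6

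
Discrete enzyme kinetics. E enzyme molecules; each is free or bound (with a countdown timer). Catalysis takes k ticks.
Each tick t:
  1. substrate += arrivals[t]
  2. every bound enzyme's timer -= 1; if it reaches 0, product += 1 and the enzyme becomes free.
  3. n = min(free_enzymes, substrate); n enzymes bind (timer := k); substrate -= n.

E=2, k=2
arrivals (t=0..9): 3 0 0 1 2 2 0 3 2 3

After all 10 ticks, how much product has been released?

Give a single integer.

t=0: arr=3 -> substrate=1 bound=2 product=0
t=1: arr=0 -> substrate=1 bound=2 product=0
t=2: arr=0 -> substrate=0 bound=1 product=2
t=3: arr=1 -> substrate=0 bound=2 product=2
t=4: arr=2 -> substrate=1 bound=2 product=3
t=5: arr=2 -> substrate=2 bound=2 product=4
t=6: arr=0 -> substrate=1 bound=2 product=5
t=7: arr=3 -> substrate=3 bound=2 product=6
t=8: arr=2 -> substrate=4 bound=2 product=7
t=9: arr=3 -> substrate=6 bound=2 product=8

Answer: 8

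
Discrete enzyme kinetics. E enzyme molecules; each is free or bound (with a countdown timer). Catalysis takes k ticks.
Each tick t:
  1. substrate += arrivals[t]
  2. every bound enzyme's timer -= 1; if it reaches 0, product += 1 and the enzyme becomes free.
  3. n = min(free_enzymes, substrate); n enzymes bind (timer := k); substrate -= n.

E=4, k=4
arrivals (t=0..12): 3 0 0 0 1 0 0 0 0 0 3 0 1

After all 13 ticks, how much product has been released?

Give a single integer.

t=0: arr=3 -> substrate=0 bound=3 product=0
t=1: arr=0 -> substrate=0 bound=3 product=0
t=2: arr=0 -> substrate=0 bound=3 product=0
t=3: arr=0 -> substrate=0 bound=3 product=0
t=4: arr=1 -> substrate=0 bound=1 product=3
t=5: arr=0 -> substrate=0 bound=1 product=3
t=6: arr=0 -> substrate=0 bound=1 product=3
t=7: arr=0 -> substrate=0 bound=1 product=3
t=8: arr=0 -> substrate=0 bound=0 product=4
t=9: arr=0 -> substrate=0 bound=0 product=4
t=10: arr=3 -> substrate=0 bound=3 product=4
t=11: arr=0 -> substrate=0 bound=3 product=4
t=12: arr=1 -> substrate=0 bound=4 product=4

Answer: 4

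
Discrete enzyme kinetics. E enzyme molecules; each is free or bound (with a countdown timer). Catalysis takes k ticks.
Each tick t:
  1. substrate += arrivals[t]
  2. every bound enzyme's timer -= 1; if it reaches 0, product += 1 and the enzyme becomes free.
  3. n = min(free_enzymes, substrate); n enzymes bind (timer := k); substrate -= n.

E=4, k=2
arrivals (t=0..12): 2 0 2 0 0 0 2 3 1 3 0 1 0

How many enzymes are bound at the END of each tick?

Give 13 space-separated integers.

Answer: 2 2 2 2 0 0 2 4 4 4 3 2 1

Derivation:
t=0: arr=2 -> substrate=0 bound=2 product=0
t=1: arr=0 -> substrate=0 bound=2 product=0
t=2: arr=2 -> substrate=0 bound=2 product=2
t=3: arr=0 -> substrate=0 bound=2 product=2
t=4: arr=0 -> substrate=0 bound=0 product=4
t=5: arr=0 -> substrate=0 bound=0 product=4
t=6: arr=2 -> substrate=0 bound=2 product=4
t=7: arr=3 -> substrate=1 bound=4 product=4
t=8: arr=1 -> substrate=0 bound=4 product=6
t=9: arr=3 -> substrate=1 bound=4 product=8
t=10: arr=0 -> substrate=0 bound=3 product=10
t=11: arr=1 -> substrate=0 bound=2 product=12
t=12: arr=0 -> substrate=0 bound=1 product=13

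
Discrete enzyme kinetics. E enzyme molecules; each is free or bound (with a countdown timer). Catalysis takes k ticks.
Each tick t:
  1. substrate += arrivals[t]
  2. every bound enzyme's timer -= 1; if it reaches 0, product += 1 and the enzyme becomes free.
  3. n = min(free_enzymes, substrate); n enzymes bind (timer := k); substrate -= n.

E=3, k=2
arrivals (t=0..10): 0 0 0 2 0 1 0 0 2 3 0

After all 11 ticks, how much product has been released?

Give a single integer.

t=0: arr=0 -> substrate=0 bound=0 product=0
t=1: arr=0 -> substrate=0 bound=0 product=0
t=2: arr=0 -> substrate=0 bound=0 product=0
t=3: arr=2 -> substrate=0 bound=2 product=0
t=4: arr=0 -> substrate=0 bound=2 product=0
t=5: arr=1 -> substrate=0 bound=1 product=2
t=6: arr=0 -> substrate=0 bound=1 product=2
t=7: arr=0 -> substrate=0 bound=0 product=3
t=8: arr=2 -> substrate=0 bound=2 product=3
t=9: arr=3 -> substrate=2 bound=3 product=3
t=10: arr=0 -> substrate=0 bound=3 product=5

Answer: 5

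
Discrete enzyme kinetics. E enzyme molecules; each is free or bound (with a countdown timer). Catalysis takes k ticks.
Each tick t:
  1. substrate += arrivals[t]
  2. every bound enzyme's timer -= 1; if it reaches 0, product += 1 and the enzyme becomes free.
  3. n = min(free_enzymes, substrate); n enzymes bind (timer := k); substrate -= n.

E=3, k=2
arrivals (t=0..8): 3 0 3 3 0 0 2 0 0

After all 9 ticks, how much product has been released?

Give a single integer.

t=0: arr=3 -> substrate=0 bound=3 product=0
t=1: arr=0 -> substrate=0 bound=3 product=0
t=2: arr=3 -> substrate=0 bound=3 product=3
t=3: arr=3 -> substrate=3 bound=3 product=3
t=4: arr=0 -> substrate=0 bound=3 product=6
t=5: arr=0 -> substrate=0 bound=3 product=6
t=6: arr=2 -> substrate=0 bound=2 product=9
t=7: arr=0 -> substrate=0 bound=2 product=9
t=8: arr=0 -> substrate=0 bound=0 product=11

Answer: 11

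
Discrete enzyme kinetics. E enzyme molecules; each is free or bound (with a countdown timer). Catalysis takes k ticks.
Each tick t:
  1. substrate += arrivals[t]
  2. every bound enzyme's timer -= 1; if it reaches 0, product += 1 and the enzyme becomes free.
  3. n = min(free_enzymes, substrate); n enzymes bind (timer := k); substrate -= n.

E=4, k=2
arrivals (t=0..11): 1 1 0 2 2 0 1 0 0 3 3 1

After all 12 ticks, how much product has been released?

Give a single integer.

t=0: arr=1 -> substrate=0 bound=1 product=0
t=1: arr=1 -> substrate=0 bound=2 product=0
t=2: arr=0 -> substrate=0 bound=1 product=1
t=3: arr=2 -> substrate=0 bound=2 product=2
t=4: arr=2 -> substrate=0 bound=4 product=2
t=5: arr=0 -> substrate=0 bound=2 product=4
t=6: arr=1 -> substrate=0 bound=1 product=6
t=7: arr=0 -> substrate=0 bound=1 product=6
t=8: arr=0 -> substrate=0 bound=0 product=7
t=9: arr=3 -> substrate=0 bound=3 product=7
t=10: arr=3 -> substrate=2 bound=4 product=7
t=11: arr=1 -> substrate=0 bound=4 product=10

Answer: 10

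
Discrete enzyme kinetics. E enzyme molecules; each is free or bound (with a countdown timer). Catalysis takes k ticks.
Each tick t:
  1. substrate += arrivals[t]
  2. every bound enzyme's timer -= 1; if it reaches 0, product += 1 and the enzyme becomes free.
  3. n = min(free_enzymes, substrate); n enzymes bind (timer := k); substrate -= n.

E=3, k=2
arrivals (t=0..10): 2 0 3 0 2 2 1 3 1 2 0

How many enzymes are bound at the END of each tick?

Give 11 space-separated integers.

t=0: arr=2 -> substrate=0 bound=2 product=0
t=1: arr=0 -> substrate=0 bound=2 product=0
t=2: arr=3 -> substrate=0 bound=3 product=2
t=3: arr=0 -> substrate=0 bound=3 product=2
t=4: arr=2 -> substrate=0 bound=2 product=5
t=5: arr=2 -> substrate=1 bound=3 product=5
t=6: arr=1 -> substrate=0 bound=3 product=7
t=7: arr=3 -> substrate=2 bound=3 product=8
t=8: arr=1 -> substrate=1 bound=3 product=10
t=9: arr=2 -> substrate=2 bound=3 product=11
t=10: arr=0 -> substrate=0 bound=3 product=13

Answer: 2 2 3 3 2 3 3 3 3 3 3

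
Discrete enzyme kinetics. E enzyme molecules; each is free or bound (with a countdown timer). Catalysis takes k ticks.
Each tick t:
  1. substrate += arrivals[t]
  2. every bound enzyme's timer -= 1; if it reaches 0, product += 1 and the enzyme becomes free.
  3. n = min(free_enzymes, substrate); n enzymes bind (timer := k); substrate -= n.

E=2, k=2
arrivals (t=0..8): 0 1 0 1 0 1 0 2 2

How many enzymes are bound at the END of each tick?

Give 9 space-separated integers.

Answer: 0 1 1 1 1 1 1 2 2

Derivation:
t=0: arr=0 -> substrate=0 bound=0 product=0
t=1: arr=1 -> substrate=0 bound=1 product=0
t=2: arr=0 -> substrate=0 bound=1 product=0
t=3: arr=1 -> substrate=0 bound=1 product=1
t=4: arr=0 -> substrate=0 bound=1 product=1
t=5: arr=1 -> substrate=0 bound=1 product=2
t=6: arr=0 -> substrate=0 bound=1 product=2
t=7: arr=2 -> substrate=0 bound=2 product=3
t=8: arr=2 -> substrate=2 bound=2 product=3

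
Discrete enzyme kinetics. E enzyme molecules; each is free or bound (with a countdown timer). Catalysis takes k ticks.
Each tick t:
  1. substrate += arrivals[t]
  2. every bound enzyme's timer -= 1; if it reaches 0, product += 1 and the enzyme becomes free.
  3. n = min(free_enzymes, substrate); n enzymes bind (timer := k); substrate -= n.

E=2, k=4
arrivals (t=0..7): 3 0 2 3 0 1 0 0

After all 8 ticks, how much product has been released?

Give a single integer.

t=0: arr=3 -> substrate=1 bound=2 product=0
t=1: arr=0 -> substrate=1 bound=2 product=0
t=2: arr=2 -> substrate=3 bound=2 product=0
t=3: arr=3 -> substrate=6 bound=2 product=0
t=4: arr=0 -> substrate=4 bound=2 product=2
t=5: arr=1 -> substrate=5 bound=2 product=2
t=6: arr=0 -> substrate=5 bound=2 product=2
t=7: arr=0 -> substrate=5 bound=2 product=2

Answer: 2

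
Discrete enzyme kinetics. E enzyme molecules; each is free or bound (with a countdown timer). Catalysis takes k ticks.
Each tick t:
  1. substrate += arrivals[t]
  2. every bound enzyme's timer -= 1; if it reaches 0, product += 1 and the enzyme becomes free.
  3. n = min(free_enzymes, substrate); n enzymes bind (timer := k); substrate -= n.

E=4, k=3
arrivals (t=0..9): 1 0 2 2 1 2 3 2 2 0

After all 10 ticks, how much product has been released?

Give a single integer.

Answer: 9

Derivation:
t=0: arr=1 -> substrate=0 bound=1 product=0
t=1: arr=0 -> substrate=0 bound=1 product=0
t=2: arr=2 -> substrate=0 bound=3 product=0
t=3: arr=2 -> substrate=0 bound=4 product=1
t=4: arr=1 -> substrate=1 bound=4 product=1
t=5: arr=2 -> substrate=1 bound=4 product=3
t=6: arr=3 -> substrate=2 bound=4 product=5
t=7: arr=2 -> substrate=4 bound=4 product=5
t=8: arr=2 -> substrate=4 bound=4 product=7
t=9: arr=0 -> substrate=2 bound=4 product=9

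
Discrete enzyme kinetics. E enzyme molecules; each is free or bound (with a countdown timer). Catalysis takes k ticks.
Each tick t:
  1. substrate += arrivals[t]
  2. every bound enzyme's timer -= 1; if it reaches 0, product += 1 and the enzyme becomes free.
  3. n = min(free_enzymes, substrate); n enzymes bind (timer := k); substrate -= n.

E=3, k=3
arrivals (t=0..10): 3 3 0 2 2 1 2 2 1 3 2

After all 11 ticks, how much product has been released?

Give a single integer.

t=0: arr=3 -> substrate=0 bound=3 product=0
t=1: arr=3 -> substrate=3 bound=3 product=0
t=2: arr=0 -> substrate=3 bound=3 product=0
t=3: arr=2 -> substrate=2 bound=3 product=3
t=4: arr=2 -> substrate=4 bound=3 product=3
t=5: arr=1 -> substrate=5 bound=3 product=3
t=6: arr=2 -> substrate=4 bound=3 product=6
t=7: arr=2 -> substrate=6 bound=3 product=6
t=8: arr=1 -> substrate=7 bound=3 product=6
t=9: arr=3 -> substrate=7 bound=3 product=9
t=10: arr=2 -> substrate=9 bound=3 product=9

Answer: 9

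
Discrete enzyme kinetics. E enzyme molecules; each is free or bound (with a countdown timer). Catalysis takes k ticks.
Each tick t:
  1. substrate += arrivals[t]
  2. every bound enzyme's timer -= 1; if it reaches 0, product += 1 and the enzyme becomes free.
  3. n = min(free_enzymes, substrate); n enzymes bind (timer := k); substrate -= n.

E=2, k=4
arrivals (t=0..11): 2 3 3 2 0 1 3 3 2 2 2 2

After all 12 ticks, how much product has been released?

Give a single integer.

Answer: 4

Derivation:
t=0: arr=2 -> substrate=0 bound=2 product=0
t=1: arr=3 -> substrate=3 bound=2 product=0
t=2: arr=3 -> substrate=6 bound=2 product=0
t=3: arr=2 -> substrate=8 bound=2 product=0
t=4: arr=0 -> substrate=6 bound=2 product=2
t=5: arr=1 -> substrate=7 bound=2 product=2
t=6: arr=3 -> substrate=10 bound=2 product=2
t=7: arr=3 -> substrate=13 bound=2 product=2
t=8: arr=2 -> substrate=13 bound=2 product=4
t=9: arr=2 -> substrate=15 bound=2 product=4
t=10: arr=2 -> substrate=17 bound=2 product=4
t=11: arr=2 -> substrate=19 bound=2 product=4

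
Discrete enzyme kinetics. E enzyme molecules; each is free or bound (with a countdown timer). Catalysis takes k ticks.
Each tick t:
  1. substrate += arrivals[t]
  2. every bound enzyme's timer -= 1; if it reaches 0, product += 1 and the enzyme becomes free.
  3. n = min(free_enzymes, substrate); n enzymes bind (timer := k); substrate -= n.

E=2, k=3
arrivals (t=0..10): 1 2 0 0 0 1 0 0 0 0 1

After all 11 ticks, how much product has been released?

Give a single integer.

t=0: arr=1 -> substrate=0 bound=1 product=0
t=1: arr=2 -> substrate=1 bound=2 product=0
t=2: arr=0 -> substrate=1 bound=2 product=0
t=3: arr=0 -> substrate=0 bound=2 product=1
t=4: arr=0 -> substrate=0 bound=1 product=2
t=5: arr=1 -> substrate=0 bound=2 product=2
t=6: arr=0 -> substrate=0 bound=1 product=3
t=7: arr=0 -> substrate=0 bound=1 product=3
t=8: arr=0 -> substrate=0 bound=0 product=4
t=9: arr=0 -> substrate=0 bound=0 product=4
t=10: arr=1 -> substrate=0 bound=1 product=4

Answer: 4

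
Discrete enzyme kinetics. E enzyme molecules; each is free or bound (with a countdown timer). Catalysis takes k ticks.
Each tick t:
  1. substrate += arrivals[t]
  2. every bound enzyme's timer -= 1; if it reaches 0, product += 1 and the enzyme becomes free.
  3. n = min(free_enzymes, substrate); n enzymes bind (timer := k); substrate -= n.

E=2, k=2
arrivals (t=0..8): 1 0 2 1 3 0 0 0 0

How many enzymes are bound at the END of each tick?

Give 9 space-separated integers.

t=0: arr=1 -> substrate=0 bound=1 product=0
t=1: arr=0 -> substrate=0 bound=1 product=0
t=2: arr=2 -> substrate=0 bound=2 product=1
t=3: arr=1 -> substrate=1 bound=2 product=1
t=4: arr=3 -> substrate=2 bound=2 product=3
t=5: arr=0 -> substrate=2 bound=2 product=3
t=6: arr=0 -> substrate=0 bound=2 product=5
t=7: arr=0 -> substrate=0 bound=2 product=5
t=8: arr=0 -> substrate=0 bound=0 product=7

Answer: 1 1 2 2 2 2 2 2 0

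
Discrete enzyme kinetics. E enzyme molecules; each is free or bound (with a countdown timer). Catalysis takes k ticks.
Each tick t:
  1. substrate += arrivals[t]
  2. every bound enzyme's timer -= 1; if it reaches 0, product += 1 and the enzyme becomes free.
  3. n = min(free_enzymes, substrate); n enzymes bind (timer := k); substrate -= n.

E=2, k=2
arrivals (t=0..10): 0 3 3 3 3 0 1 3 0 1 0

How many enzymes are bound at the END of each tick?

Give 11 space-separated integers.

t=0: arr=0 -> substrate=0 bound=0 product=0
t=1: arr=3 -> substrate=1 bound=2 product=0
t=2: arr=3 -> substrate=4 bound=2 product=0
t=3: arr=3 -> substrate=5 bound=2 product=2
t=4: arr=3 -> substrate=8 bound=2 product=2
t=5: arr=0 -> substrate=6 bound=2 product=4
t=6: arr=1 -> substrate=7 bound=2 product=4
t=7: arr=3 -> substrate=8 bound=2 product=6
t=8: arr=0 -> substrate=8 bound=2 product=6
t=9: arr=1 -> substrate=7 bound=2 product=8
t=10: arr=0 -> substrate=7 bound=2 product=8

Answer: 0 2 2 2 2 2 2 2 2 2 2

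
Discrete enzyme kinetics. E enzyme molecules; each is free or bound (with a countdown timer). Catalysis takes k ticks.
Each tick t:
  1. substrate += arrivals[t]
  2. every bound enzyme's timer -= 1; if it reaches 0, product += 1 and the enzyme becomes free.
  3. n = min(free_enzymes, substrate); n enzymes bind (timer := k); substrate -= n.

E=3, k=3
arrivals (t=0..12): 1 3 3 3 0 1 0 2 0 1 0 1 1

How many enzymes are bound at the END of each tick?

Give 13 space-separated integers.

t=0: arr=1 -> substrate=0 bound=1 product=0
t=1: arr=3 -> substrate=1 bound=3 product=0
t=2: arr=3 -> substrate=4 bound=3 product=0
t=3: arr=3 -> substrate=6 bound=3 product=1
t=4: arr=0 -> substrate=4 bound=3 product=3
t=5: arr=1 -> substrate=5 bound=3 product=3
t=6: arr=0 -> substrate=4 bound=3 product=4
t=7: arr=2 -> substrate=4 bound=3 product=6
t=8: arr=0 -> substrate=4 bound=3 product=6
t=9: arr=1 -> substrate=4 bound=3 product=7
t=10: arr=0 -> substrate=2 bound=3 product=9
t=11: arr=1 -> substrate=3 bound=3 product=9
t=12: arr=1 -> substrate=3 bound=3 product=10

Answer: 1 3 3 3 3 3 3 3 3 3 3 3 3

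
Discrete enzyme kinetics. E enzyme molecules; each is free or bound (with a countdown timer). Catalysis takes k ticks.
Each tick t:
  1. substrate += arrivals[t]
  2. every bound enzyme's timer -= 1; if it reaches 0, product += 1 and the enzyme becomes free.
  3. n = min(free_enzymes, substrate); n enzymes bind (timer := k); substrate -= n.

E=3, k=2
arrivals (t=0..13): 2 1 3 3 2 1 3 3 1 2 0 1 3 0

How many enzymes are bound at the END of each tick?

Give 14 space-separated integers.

Answer: 2 3 3 3 3 3 3 3 3 3 3 3 3 3

Derivation:
t=0: arr=2 -> substrate=0 bound=2 product=0
t=1: arr=1 -> substrate=0 bound=3 product=0
t=2: arr=3 -> substrate=1 bound=3 product=2
t=3: arr=3 -> substrate=3 bound=3 product=3
t=4: arr=2 -> substrate=3 bound=3 product=5
t=5: arr=1 -> substrate=3 bound=3 product=6
t=6: arr=3 -> substrate=4 bound=3 product=8
t=7: arr=3 -> substrate=6 bound=3 product=9
t=8: arr=1 -> substrate=5 bound=3 product=11
t=9: arr=2 -> substrate=6 bound=3 product=12
t=10: arr=0 -> substrate=4 bound=3 product=14
t=11: arr=1 -> substrate=4 bound=3 product=15
t=12: arr=3 -> substrate=5 bound=3 product=17
t=13: arr=0 -> substrate=4 bound=3 product=18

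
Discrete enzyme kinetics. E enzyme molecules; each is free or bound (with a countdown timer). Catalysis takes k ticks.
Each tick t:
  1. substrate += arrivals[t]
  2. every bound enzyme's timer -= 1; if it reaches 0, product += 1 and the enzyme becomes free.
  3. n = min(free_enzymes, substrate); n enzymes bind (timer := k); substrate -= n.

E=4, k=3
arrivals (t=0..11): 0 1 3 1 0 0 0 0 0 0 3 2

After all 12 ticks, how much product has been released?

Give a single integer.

t=0: arr=0 -> substrate=0 bound=0 product=0
t=1: arr=1 -> substrate=0 bound=1 product=0
t=2: arr=3 -> substrate=0 bound=4 product=0
t=3: arr=1 -> substrate=1 bound=4 product=0
t=4: arr=0 -> substrate=0 bound=4 product=1
t=5: arr=0 -> substrate=0 bound=1 product=4
t=6: arr=0 -> substrate=0 bound=1 product=4
t=7: arr=0 -> substrate=0 bound=0 product=5
t=8: arr=0 -> substrate=0 bound=0 product=5
t=9: arr=0 -> substrate=0 bound=0 product=5
t=10: arr=3 -> substrate=0 bound=3 product=5
t=11: arr=2 -> substrate=1 bound=4 product=5

Answer: 5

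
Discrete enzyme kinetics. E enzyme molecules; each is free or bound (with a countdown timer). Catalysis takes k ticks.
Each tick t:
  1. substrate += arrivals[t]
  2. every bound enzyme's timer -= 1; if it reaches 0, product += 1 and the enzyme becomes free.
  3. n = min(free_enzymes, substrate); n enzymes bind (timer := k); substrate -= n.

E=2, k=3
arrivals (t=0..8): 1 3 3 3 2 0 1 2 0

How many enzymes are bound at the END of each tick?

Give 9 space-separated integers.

Answer: 1 2 2 2 2 2 2 2 2

Derivation:
t=0: arr=1 -> substrate=0 bound=1 product=0
t=1: arr=3 -> substrate=2 bound=2 product=0
t=2: arr=3 -> substrate=5 bound=2 product=0
t=3: arr=3 -> substrate=7 bound=2 product=1
t=4: arr=2 -> substrate=8 bound=2 product=2
t=5: arr=0 -> substrate=8 bound=2 product=2
t=6: arr=1 -> substrate=8 bound=2 product=3
t=7: arr=2 -> substrate=9 bound=2 product=4
t=8: arr=0 -> substrate=9 bound=2 product=4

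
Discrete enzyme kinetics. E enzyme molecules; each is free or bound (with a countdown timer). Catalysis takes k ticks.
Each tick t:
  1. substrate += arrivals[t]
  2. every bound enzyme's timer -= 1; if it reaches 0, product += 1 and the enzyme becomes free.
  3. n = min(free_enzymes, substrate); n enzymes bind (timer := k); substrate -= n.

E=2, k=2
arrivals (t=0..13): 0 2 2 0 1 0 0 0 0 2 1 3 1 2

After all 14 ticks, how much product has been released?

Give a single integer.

Answer: 9

Derivation:
t=0: arr=0 -> substrate=0 bound=0 product=0
t=1: arr=2 -> substrate=0 bound=2 product=0
t=2: arr=2 -> substrate=2 bound=2 product=0
t=3: arr=0 -> substrate=0 bound=2 product=2
t=4: arr=1 -> substrate=1 bound=2 product=2
t=5: arr=0 -> substrate=0 bound=1 product=4
t=6: arr=0 -> substrate=0 bound=1 product=4
t=7: arr=0 -> substrate=0 bound=0 product=5
t=8: arr=0 -> substrate=0 bound=0 product=5
t=9: arr=2 -> substrate=0 bound=2 product=5
t=10: arr=1 -> substrate=1 bound=2 product=5
t=11: arr=3 -> substrate=2 bound=2 product=7
t=12: arr=1 -> substrate=3 bound=2 product=7
t=13: arr=2 -> substrate=3 bound=2 product=9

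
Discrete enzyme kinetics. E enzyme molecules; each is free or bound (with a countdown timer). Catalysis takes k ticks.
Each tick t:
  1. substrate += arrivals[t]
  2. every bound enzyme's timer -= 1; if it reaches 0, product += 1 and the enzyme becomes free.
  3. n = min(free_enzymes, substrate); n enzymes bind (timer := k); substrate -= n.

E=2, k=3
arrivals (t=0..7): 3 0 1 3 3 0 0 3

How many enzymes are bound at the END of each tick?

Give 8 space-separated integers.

Answer: 2 2 2 2 2 2 2 2

Derivation:
t=0: arr=3 -> substrate=1 bound=2 product=0
t=1: arr=0 -> substrate=1 bound=2 product=0
t=2: arr=1 -> substrate=2 bound=2 product=0
t=3: arr=3 -> substrate=3 bound=2 product=2
t=4: arr=3 -> substrate=6 bound=2 product=2
t=5: arr=0 -> substrate=6 bound=2 product=2
t=6: arr=0 -> substrate=4 bound=2 product=4
t=7: arr=3 -> substrate=7 bound=2 product=4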